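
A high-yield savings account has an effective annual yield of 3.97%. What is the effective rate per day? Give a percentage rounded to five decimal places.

0.01067%

The per-day rate i satisfies (1 + i)^365 = 1 + 0.0397.
i = 1.0397^(1/365) − 1 = 0.0001067 = 0.01067%.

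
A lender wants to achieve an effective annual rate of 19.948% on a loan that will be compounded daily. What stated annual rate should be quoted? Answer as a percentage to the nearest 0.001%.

18.193%

(1 + r/365)^365 − 1 = 0.19948, so 1 + r/365 = 1.19948^(1/365).
r/365 = 0.000498, so r = 0.181933 = 18.193%.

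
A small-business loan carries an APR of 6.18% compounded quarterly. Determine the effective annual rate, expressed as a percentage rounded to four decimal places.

6.3247%

EAR = (1 + 0.0618/4)^4 − 1.
= (1 + 0.015450)^4 − 1 = 1.063247 − 1 = 6.3247%.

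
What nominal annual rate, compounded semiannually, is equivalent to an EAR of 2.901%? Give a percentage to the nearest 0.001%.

2.880%

(1 + r/2)^2 − 1 = 0.02901, so 1 + r/2 = 1.02901^(1/2).
r/2 = 0.014401, so r = 0.028803 = 2.880%.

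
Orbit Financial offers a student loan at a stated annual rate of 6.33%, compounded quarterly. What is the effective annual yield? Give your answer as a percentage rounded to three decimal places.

6.482%

EAR = (1 + 0.0633/4)^4 − 1.
= 1.064818 − 1 = 6.482%.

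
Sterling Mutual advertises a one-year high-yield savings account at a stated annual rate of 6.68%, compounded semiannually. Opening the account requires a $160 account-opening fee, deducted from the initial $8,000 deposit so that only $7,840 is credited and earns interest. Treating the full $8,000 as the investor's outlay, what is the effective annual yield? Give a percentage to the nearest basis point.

Value after one year: 7,840 × (1 + 0.0668/2)^2 = 7,840 × 1.067916 = $8,372.46.
Effective yield on the $8,000 outlay: 8,372.46 / 8,000 − 1 = 0.046557 = 4.66%.

4.66%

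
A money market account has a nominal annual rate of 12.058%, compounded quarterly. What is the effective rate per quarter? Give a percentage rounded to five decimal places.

3.01450%

With a nominal annual rate compounded quarterly, the periodic rate is the nominal rate divided by 4.
i = 0.12058 / 4 = 0.0301450 = 3.01450%.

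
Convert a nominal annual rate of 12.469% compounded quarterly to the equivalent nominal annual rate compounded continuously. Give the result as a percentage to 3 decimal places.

EAR = (1 + 0.12469/4)^4 − 1 = 0.130642.
Equivalent continuous rate: r = ln(1 + 0.130642) = 0.122786 = 12.279%.

12.279%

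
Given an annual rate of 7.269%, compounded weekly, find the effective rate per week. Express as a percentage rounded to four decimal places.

With a nominal annual rate compounded weekly, the periodic rate is the nominal rate divided by 52.
i = 0.07269 / 52 = 0.0013979 = 0.1398%.

0.1398%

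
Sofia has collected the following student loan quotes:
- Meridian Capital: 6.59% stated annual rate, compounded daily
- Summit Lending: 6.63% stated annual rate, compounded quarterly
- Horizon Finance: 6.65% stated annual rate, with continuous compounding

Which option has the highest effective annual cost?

Horizon Finance

Meridian Capital: (1 + 0.0659/365)^365 − 1 = 6.811%
Summit Lending: (1 + 0.0663/4)^4 − 1 = 6.797%
Horizon Finance: e^0.0665 − 1 = 6.876%
The highest effective annual rate is Horizon Finance at 6.876%.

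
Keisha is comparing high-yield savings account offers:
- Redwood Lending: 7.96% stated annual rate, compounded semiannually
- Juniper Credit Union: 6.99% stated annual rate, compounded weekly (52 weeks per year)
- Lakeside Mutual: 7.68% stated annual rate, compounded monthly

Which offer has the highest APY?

Redwood Lending

Redwood Lending: (1 + 0.0796/2)^2 − 1 = 8.118%
Juniper Credit Union: (1 + 0.0699/52)^52 − 1 = 7.235%
Lakeside Mutual: (1 + 0.0768/12)^12 − 1 = 7.956%
The highest effective annual rate is Redwood Lending at 8.118%.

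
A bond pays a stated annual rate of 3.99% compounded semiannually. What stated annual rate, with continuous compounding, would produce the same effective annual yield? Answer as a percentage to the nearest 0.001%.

3.951%

EAR = (1 + 0.0399/2)^2 − 1 = 0.040298.
Equivalent continuous rate: r = ln(1 + 0.040298) = 0.039507 = 3.951%.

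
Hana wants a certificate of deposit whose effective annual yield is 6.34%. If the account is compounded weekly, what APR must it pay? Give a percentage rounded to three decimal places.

6.151%

(1 + r/52)^52 − 1 = 0.0634, so 1 + r/52 = 1.0634^(1/52).
r/52 = 0.001183, so r = 0.061508 = 6.151%.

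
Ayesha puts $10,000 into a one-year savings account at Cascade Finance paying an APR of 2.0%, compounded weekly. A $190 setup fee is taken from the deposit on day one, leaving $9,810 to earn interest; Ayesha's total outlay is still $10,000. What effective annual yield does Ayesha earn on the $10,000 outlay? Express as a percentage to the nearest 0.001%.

0.081%

Value after one year: 9,810 × (1 + 0.020/52)^52 = 9,810 × 1.020197 = $10,008.14.
Effective yield on the $10,000 outlay: 10,008.14 / 10,000 − 1 = 0.000814 = 0.081%.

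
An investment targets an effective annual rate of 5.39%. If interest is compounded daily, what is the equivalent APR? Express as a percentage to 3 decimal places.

5.250%

(1 + r/365)^365 − 1 = 0.0539, so 1 + r/365 = 1.0539^(1/365).
r/365 = 0.000144, so r = 0.052501 = 5.250%.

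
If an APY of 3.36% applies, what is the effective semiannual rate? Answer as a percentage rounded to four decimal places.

1.6661%

The per-half-year rate i satisfies (1 + i)^2 = 1 + 0.0336.
i = 1.0336^(1/2) − 1 = 0.0166612 = 1.6661%.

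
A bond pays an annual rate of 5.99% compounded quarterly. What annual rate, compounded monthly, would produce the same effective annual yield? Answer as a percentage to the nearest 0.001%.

5.960%

EAR = (1 + 0.0599/4)^4 − 1 = 0.061259.
Solve (1 + r/12)^12 = 1.061259: r/12 = 1.061259^(1/12) − 1 = 0.004967, so r = 0.059603 = 5.960%.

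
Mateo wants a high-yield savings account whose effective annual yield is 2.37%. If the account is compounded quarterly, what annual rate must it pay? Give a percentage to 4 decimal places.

2.3492%

(1 + r/4)^4 − 1 = 0.0237, so 1 + r/4 = 1.0237^(1/4).
r/4 = 0.005873, so r = 0.023492 = 2.3492%.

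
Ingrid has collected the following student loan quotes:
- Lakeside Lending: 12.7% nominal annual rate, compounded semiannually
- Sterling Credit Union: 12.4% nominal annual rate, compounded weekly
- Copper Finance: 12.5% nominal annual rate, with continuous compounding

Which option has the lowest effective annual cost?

Lakeside Lending: (1 + 0.127/2)^2 − 1 = 13.103%
Sterling Credit Union: (1 + 0.124/52)^52 − 1 = 13.185%
Copper Finance: e^0.125 − 1 = 13.315%
The lowest effective annual rate is Lakeside Lending at 13.103%.

Lakeside Lending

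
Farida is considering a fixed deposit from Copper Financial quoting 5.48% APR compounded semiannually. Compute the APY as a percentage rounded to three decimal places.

EAR = (1 + 0.0548/2)^2 − 1.
= 1.055551 − 1 = 5.555%.

5.555%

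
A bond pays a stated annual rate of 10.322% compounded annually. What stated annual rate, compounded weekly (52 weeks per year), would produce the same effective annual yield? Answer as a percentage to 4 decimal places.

9.8326%

Compounded annually, EAR = nominal = 0.103220.
Solve (1 + r/52)^52 = 1.103220: r/52 = 1.103220^(1/52) − 1 = 0.001891, so r = 0.098326 = 9.8326%.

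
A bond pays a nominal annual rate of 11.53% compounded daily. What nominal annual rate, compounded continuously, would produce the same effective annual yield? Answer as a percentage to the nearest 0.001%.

11.528%

EAR = (1 + 0.1153/365)^365 − 1 = 0.122190.
Equivalent continuous rate: r = ln(1 + 0.122190) = 0.115282 = 11.528%.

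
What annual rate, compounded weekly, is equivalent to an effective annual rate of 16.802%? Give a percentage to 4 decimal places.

(1 + r/52)^52 − 1 = 0.16802, so 1 + r/52 = 1.16802^(1/52).
r/52 = 0.002991, so r = 0.155542 = 15.5542%.

15.5542%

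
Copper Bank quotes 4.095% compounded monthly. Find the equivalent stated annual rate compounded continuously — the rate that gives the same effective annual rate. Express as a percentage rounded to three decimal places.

4.088%

EAR = (1 + 0.04095/12)^12 − 1 = 0.041727.
Equivalent continuous rate: r = ln(1 + 0.041727) = 0.040880 = 4.088%.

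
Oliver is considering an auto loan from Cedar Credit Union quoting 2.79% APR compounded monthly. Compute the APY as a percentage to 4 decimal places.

2.8260%

EAR = (1 + 0.0279/12)^12 − 1.
= (1 + 0.002325)^12 − 1 = 1.028260 − 1 = 2.8260%.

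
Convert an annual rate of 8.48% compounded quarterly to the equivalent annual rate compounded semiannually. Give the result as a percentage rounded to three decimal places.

8.570%

EAR = (1 + 0.0848/4)^4 − 1 = 0.087535.
Solve (1 + r/2)^2 = 1.087535: r/2 = 1.087535^(1/2) − 1 = 0.042849, so r = 0.085699 = 8.570%.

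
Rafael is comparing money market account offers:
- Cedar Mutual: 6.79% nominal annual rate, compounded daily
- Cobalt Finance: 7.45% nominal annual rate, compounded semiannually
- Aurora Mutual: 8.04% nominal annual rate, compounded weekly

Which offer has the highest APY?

Cedar Mutual: (1 + 0.0679/365)^365 − 1 = 7.025%
Cobalt Finance: (1 + 0.0745/2)^2 − 1 = 7.589%
Aurora Mutual: (1 + 0.0804/52)^52 − 1 = 8.365%
The highest effective annual rate is Aurora Mutual at 8.365%.

Aurora Mutual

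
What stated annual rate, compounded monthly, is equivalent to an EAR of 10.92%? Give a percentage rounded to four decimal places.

(1 + r/12)^12 − 1 = 0.1092, so 1 + r/12 = 1.1092^(1/12).
r/12 = 0.008674, so r = 0.104088 = 10.4088%.

10.4088%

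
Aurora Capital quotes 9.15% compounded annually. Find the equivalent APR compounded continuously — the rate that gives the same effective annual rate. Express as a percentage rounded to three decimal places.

8.755%

Compounded annually, EAR = nominal = 0.091500.
Equivalent continuous rate: r = ln(1 + 0.091500) = 0.087553 = 8.755%.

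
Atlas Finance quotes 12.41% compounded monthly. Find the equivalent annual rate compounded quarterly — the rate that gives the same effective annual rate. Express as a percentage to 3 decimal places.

EAR = (1 + 0.1241/12)^12 − 1 = 0.131408.
Solve (1 + r/4)^4 = 1.131408: r/4 = 1.131408^(1/4) − 1 = 0.031347, so r = 0.125388 = 12.539%.

12.539%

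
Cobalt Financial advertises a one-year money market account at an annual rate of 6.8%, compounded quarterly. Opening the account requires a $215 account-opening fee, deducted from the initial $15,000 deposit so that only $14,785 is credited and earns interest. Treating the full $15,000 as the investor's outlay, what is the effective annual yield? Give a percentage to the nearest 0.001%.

5.442%

Value after one year: 14,785 × (1 + 0.068/4)^4 = 14,785 × 1.069754 = $15,816.31.
Effective yield on the $15,000 outlay: 15,816.31 / 15,000 − 1 = 0.054421 = 5.442%.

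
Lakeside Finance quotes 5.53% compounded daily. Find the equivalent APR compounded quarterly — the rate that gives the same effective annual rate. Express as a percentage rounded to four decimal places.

5.5680%

EAR = (1 + 0.0553/365)^365 − 1 = 0.056853.
Solve (1 + r/4)^4 = 1.056853: r/4 = 1.056853^(1/4) − 1 = 0.013920, so r = 0.055680 = 5.5680%.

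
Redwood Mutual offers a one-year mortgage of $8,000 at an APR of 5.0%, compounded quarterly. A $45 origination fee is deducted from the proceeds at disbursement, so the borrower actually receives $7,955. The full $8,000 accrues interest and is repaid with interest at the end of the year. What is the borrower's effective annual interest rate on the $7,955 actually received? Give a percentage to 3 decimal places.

Amount owed after one year: 8,000 × (1 + 0.050/4)^4 = 8,000 × 1.050945 = $8,407.56.
Effective rate on net proceeds: 8,407.56 / 7,955 − 1 = 0.056890 = 5.689%.

5.689%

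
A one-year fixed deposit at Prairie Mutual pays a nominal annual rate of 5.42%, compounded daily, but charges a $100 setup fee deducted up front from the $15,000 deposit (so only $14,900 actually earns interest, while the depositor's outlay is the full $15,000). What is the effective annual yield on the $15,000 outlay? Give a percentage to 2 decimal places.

Value after one year: 14,900 × (1 + 0.0542/365)^365 = 14,900 × 1.055691 = $15,729.80.
Effective yield on the $15,000 outlay: 15,729.80 / 15,000 − 1 = 0.048654 = 4.87%.

4.87%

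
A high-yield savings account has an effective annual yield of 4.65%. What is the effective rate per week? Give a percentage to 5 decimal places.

0.08744%

The per-week rate i satisfies (1 + i)^52 = 1 + 0.0465.
i = 1.0465^(1/52) − 1 = 0.0008744 = 0.08744%.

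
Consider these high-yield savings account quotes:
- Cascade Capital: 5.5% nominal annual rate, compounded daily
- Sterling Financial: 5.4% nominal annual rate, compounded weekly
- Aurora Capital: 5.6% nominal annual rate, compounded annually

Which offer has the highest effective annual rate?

Cascade Capital: (1 + 0.055/365)^365 − 1 = 5.654%
Sterling Financial: (1 + 0.054/52)^52 − 1 = 5.546%
Aurora Capital: compounded annually, EAR = 5.600%
The highest effective annual rate is Cascade Capital at 5.654%.

Cascade Capital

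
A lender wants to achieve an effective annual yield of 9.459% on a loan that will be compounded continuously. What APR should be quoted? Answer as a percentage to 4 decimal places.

9.0380%

Continuous: nominal r satisfies e^r − 1 = 0.09459.
r = ln(1 + 0.09459) = ln(1.09459) = 0.090380 = 9.0380%.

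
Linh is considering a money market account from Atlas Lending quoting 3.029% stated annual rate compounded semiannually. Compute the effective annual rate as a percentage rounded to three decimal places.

EAR = (1 + 0.03029/2)^2 − 1.
= (1 + 0.015145)^2 − 1 = 1.030519 − 1 = 3.052%.

3.052%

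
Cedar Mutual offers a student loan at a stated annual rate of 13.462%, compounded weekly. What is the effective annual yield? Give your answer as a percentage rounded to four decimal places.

14.3903%

EAR = (1 + 0.13462/52)^52 − 1.
= (1 + 0.002589)^52 − 1 = 1.143903 − 1 = 14.3903%.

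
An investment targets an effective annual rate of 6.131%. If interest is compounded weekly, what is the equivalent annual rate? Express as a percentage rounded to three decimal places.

(1 + r/52)^52 − 1 = 0.06131, so 1 + r/52 = 1.06131^(1/52).
r/52 = 0.001145, so r = 0.059538 = 5.954%.

5.954%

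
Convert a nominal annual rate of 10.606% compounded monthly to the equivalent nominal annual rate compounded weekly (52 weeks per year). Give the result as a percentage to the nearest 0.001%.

10.570%

EAR = (1 + 0.10606/12)^12 − 1 = 0.111371.
Solve (1 + r/52)^52 = 1.111371: r/52 = 1.111371^(1/52) − 1 = 0.002033, so r = 0.105701 = 10.570%.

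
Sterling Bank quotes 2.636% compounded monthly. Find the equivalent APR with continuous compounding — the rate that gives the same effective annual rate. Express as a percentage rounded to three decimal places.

EAR = (1 + 0.02636/12)^12 − 1 = 0.026681.
Equivalent continuous rate: r = ln(1 + 0.026681) = 0.026331 = 2.633%.

2.633%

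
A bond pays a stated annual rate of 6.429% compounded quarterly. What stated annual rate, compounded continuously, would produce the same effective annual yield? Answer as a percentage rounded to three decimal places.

EAR = (1 + 0.06429/4)^4 − 1 = 0.065857.
Equivalent continuous rate: r = ln(1 + 0.065857) = 0.063779 = 6.378%.

6.378%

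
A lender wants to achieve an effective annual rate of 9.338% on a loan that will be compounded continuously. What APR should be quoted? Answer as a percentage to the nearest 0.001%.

8.927%

Continuous: nominal r satisfies e^r − 1 = 0.09338.
r = ln(1 + 0.09338) = ln(1.09338) = 0.089274 = 8.927%.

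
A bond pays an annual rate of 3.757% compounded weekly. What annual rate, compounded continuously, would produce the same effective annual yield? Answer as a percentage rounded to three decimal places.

3.756%

EAR = (1 + 0.03757/52)^52 − 1 = 0.038271.
Equivalent continuous rate: r = ln(1 + 0.038271) = 0.037556 = 3.756%.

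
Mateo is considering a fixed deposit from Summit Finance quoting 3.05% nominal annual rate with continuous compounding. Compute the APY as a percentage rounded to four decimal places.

3.0970%

With continuous compounding, EAR = e^0.0305 − 1.
e^0.0305 = 1.030970, so EAR = 0.030970 = 3.0970%.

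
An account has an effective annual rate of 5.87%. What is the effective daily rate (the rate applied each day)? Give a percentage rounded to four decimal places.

0.0156%

The per-day rate i satisfies (1 + i)^365 = 1 + 0.0587.
i = 1.0587^(1/365) − 1 = 0.0001563 = 0.0156%.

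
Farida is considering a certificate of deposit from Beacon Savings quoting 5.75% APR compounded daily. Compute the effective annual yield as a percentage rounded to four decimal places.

5.9180%

EAR = (1 + 0.0575/365)^365 − 1.
= 1.059180 − 1 = 5.9180%.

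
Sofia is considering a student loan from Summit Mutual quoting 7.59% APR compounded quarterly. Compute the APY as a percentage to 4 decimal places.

EAR = (1 + 0.0759/4)^4 − 1.
= (1 + 0.018975)^4 − 1 = 1.078088 − 1 = 7.8088%.

7.8088%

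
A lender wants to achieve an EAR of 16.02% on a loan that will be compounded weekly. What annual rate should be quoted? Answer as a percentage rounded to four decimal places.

14.8805%

(1 + r/52)^52 − 1 = 0.1602, so 1 + r/52 = 1.1602^(1/52).
r/52 = 0.002862, so r = 0.148805 = 14.8805%.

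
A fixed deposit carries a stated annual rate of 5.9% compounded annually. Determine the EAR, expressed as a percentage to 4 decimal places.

Annual compounding means the effective rate equals the nominal rate: 5.9000%.

5.9000%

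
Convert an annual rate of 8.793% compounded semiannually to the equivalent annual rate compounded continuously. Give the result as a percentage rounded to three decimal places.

EAR = (1 + 0.08793/2)^2 − 1 = 0.089863.
Equivalent continuous rate: r = ln(1 + 0.089863) = 0.086052 = 8.605%.

8.605%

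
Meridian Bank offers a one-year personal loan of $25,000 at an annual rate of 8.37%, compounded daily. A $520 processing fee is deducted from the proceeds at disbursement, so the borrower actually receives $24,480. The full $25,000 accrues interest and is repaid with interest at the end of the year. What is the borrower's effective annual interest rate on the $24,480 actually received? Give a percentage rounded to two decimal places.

11.04%

Amount owed after one year: 25,000 × (1 + 0.0837/365)^365 = 25,000 × 1.087292 = $27,182.31.
Effective rate on net proceeds: 27,182.31 / 24,480 − 1 = 0.110388 = 11.04%.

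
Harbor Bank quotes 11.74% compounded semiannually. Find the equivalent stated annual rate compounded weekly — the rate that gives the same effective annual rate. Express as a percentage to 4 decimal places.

EAR = (1 + 0.1174/2)^2 − 1 = 0.120846.
Solve (1 + r/52)^52 = 1.120846: r/52 = 1.120846^(1/52) − 1 = 0.002196, so r = 0.114209 = 11.4209%.

11.4209%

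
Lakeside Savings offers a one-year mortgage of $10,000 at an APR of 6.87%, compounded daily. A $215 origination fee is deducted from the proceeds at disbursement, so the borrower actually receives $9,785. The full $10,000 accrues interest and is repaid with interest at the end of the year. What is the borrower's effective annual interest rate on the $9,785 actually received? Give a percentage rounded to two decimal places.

Amount owed after one year: 10,000 × (1 + 0.0687/365)^365 = 10,000 × 1.071108 = $10,711.08.
Effective rate on net proceeds: 10,711.08 / 9,785 − 1 = 0.094643 = 9.46%.

9.46%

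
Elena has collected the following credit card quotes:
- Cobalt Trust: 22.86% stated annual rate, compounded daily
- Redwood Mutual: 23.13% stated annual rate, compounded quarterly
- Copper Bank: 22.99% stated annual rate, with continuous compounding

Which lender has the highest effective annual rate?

Cobalt Trust: (1 + 0.2286/365)^365 − 1 = 25.675%
Redwood Mutual: (1 + 0.2313/4)^4 − 1 = 25.215%
Copper Bank: e^0.2299 − 1 = 25.847%
The highest effective annual rate is Copper Bank at 25.847%.

Copper Bank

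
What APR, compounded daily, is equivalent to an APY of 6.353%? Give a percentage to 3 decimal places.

6.160%

(1 + r/365)^365 − 1 = 0.06353, so 1 + r/365 = 1.06353^(1/365).
r/365 = 0.000169, so r = 0.061599 = 6.160%.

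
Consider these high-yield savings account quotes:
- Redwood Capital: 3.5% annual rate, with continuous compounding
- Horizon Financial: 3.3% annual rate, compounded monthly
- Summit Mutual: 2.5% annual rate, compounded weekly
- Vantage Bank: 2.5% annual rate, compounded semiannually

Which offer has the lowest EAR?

Vantage Bank

Redwood Capital: e^0.035 − 1 = 3.562%
Horizon Financial: (1 + 0.033/12)^12 − 1 = 3.350%
Summit Mutual: (1 + 0.025/52)^52 − 1 = 2.531%
Vantage Bank: (1 + 0.025/2)^2 − 1 = 2.516%
The lowest effective annual rate is Vantage Bank at 2.516%.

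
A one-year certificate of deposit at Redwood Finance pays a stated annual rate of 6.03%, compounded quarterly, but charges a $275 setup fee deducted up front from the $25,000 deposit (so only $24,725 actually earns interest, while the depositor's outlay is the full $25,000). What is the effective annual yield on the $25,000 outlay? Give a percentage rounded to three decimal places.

5.000%

Value after one year: 24,725 × (1 + 0.0603/4)^4 = 24,725 × 1.061677 = $26,249.97.
Effective yield on the $25,000 outlay: 26,249.97 / 25,000 − 1 = 0.049999 = 5.000%.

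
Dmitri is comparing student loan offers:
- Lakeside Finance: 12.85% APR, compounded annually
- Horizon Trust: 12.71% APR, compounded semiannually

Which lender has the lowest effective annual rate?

Lakeside Finance

Lakeside Finance: compounded annually, EAR = 12.850%
Horizon Trust: (1 + 0.1271/2)^2 − 1 = 13.114%
The lowest effective annual rate is Lakeside Finance at 12.850%.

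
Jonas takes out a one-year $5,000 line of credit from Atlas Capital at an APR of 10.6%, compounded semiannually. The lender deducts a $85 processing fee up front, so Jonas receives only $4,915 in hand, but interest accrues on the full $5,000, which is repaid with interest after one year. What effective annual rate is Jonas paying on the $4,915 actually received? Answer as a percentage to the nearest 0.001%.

Amount owed after one year: 5,000 × (1 + 0.106/2)^2 = 5,000 × 1.108809 = $5,544.05.
Effective rate on net proceeds: 5,544.05 / 4,915 − 1 = 0.127985 = 12.798%.

12.798%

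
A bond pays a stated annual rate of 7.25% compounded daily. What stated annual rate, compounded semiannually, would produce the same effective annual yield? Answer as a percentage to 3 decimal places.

EAR = (1 + 0.0725/365)^365 − 1 = 0.075185.
Solve (1 + r/2)^2 = 1.075185: r/2 = 1.075185^(1/2) − 1 = 0.036911, so r = 0.073823 = 7.382%.

7.382%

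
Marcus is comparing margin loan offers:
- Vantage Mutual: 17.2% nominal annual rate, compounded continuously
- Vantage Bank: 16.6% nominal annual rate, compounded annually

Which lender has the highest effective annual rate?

Vantage Mutual

Vantage Mutual: e^0.172 − 1 = 18.768%
Vantage Bank: compounded annually, EAR = 16.600%
The highest effective annual rate is Vantage Mutual at 18.768%.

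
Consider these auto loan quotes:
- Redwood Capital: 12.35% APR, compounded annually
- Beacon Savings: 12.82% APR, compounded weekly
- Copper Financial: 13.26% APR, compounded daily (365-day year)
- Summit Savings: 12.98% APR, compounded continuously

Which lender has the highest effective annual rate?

Copper Financial

Redwood Capital: compounded annually, EAR = 12.350%
Beacon Savings: (1 + 0.1282/52)^52 − 1 = 13.660%
Copper Financial: (1 + 0.1326/365)^365 − 1 = 14.177%
Summit Savings: e^0.1298 − 1 = 13.860%
The highest effective annual rate is Copper Financial at 14.177%.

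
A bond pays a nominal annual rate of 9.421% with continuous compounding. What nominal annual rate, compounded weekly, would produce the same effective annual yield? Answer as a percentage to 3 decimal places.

9.430%

EAR under continuous compounding: e^0.09421 − 1 = 0.098790.
Solve (1 + r/52)^52 = 1.098790: r/52 = 1.098790^(1/52) − 1 = 0.001813, so r = 0.094295 = 9.430%.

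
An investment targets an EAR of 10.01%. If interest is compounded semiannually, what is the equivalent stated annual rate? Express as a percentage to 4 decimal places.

9.7713%

(1 + r/2)^2 − 1 = 0.1001, so 1 + r/2 = 1.1001^(1/2).
r/2 = 0.048857, so r = 0.097713 = 9.7713%.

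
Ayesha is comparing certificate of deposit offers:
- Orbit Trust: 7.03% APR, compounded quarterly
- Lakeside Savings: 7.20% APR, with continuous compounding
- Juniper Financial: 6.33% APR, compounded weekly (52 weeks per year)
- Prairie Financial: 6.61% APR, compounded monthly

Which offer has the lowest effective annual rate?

Juniper Financial

Orbit Trust: (1 + 0.0703/4)^4 − 1 = 7.218%
Lakeside Savings: e^0.0720 − 1 = 7.466%
Juniper Financial: (1 + 0.0633/52)^52 − 1 = 6.531%
Prairie Financial: (1 + 0.0661/12)^12 − 1 = 6.814%
The lowest effective annual rate is Juniper Financial at 6.531%.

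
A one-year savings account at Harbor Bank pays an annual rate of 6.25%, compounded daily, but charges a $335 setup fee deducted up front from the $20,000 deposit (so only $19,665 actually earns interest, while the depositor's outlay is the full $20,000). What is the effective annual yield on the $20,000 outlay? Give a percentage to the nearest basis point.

4.67%

Value after one year: 19,665 × (1 + 0.0625/365)^365 = 19,665 × 1.064489 = $20,933.17.
Effective yield on the $20,000 outlay: 20,933.17 / 20,000 − 1 = 0.046659 = 4.67%.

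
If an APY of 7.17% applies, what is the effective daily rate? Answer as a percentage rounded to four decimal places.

0.0190%

The per-day rate i satisfies (1 + i)^365 = 1 + 0.0717.
i = 1.0717^(1/365) − 1 = 0.0001897 = 0.0190%.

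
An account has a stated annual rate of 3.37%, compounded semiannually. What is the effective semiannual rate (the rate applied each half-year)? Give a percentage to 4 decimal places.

With a nominal annual rate compounded semiannually, the periodic rate is the nominal rate divided by 2.
i = 0.0337 / 2 = 0.0168500 = 1.6850%.

1.6850%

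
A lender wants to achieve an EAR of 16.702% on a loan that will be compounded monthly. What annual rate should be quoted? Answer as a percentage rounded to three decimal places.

(1 + r/12)^12 − 1 = 0.16702, so 1 + r/12 = 1.16702^(1/12).
r/12 = 0.012954, so r = 0.155452 = 15.545%.

15.545%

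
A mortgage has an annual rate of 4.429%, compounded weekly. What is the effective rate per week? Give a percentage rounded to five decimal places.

0.08517%

With a nominal annual rate compounded weekly, the periodic rate is the nominal rate divided by 52.
i = 0.04429 / 52 = 0.0008517 = 0.08517%.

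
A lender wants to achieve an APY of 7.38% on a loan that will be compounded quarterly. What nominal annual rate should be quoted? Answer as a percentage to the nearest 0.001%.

7.184%

(1 + r/4)^4 − 1 = 0.0738, so 1 + r/4 = 1.0738^(1/4).
r/4 = 0.017960, so r = 0.071841 = 7.184%.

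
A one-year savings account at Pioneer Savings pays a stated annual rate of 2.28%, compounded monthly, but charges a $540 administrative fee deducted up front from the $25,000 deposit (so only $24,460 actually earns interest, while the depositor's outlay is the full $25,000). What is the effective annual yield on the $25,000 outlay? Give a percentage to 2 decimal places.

0.09%

Value after one year: 24,460 × (1 + 0.0228/12)^12 = 24,460 × 1.023040 = $25,023.55.
Effective yield on the $25,000 outlay: 25,023.55 / 25,000 − 1 = 0.000942 = 0.09%.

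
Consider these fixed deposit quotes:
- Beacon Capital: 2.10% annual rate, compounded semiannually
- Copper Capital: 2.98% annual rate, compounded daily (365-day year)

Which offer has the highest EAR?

Copper Capital

Beacon Capital: (1 + 0.0210/2)^2 − 1 = 2.111%
Copper Capital: (1 + 0.0298/365)^365 − 1 = 3.025%
The highest effective annual rate is Copper Capital at 3.025%.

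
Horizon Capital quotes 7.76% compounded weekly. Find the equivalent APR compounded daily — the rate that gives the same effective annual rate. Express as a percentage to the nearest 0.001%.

7.755%

EAR = (1 + 0.0776/52)^52 − 1 = 0.080628.
Solve (1 + r/365)^365 = 1.080628: r/365 = 1.080628^(1/365) − 1 = 0.000212, so r = 0.077550 = 7.755%.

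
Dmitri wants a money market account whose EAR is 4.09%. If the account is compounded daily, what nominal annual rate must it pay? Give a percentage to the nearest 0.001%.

4.009%

(1 + r/365)^365 − 1 = 0.0409, so 1 + r/365 = 1.0409^(1/365).
r/365 = 0.000110, so r = 0.040088 = 4.009%.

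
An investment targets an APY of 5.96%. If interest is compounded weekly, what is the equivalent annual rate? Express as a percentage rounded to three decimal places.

5.792%

(1 + r/52)^52 − 1 = 0.0596, so 1 + r/52 = 1.0596^(1/52).
r/52 = 0.001114, so r = 0.057924 = 5.792%.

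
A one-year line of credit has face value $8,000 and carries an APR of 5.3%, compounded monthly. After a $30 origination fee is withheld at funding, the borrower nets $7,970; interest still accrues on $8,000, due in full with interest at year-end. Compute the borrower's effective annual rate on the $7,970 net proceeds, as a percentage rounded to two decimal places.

5.83%

Amount owed after one year: 8,000 × (1 + 0.053/12)^12 = 8,000 × 1.054307 = $8,434.45.
Effective rate on net proceeds: 8,434.45 / 7,970 − 1 = 0.058275 = 5.83%.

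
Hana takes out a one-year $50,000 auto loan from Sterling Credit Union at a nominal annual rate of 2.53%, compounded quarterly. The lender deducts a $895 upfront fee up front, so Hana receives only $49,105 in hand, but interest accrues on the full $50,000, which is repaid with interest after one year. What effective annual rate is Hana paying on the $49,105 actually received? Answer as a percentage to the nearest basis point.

4.42%

Amount owed after one year: 50,000 × (1 + 0.0253/4)^4 = 50,000 × 1.025541 = $51,277.05.
Effective rate on net proceeds: 51,277.05 / 49,105 − 1 = 0.044233 = 4.42%.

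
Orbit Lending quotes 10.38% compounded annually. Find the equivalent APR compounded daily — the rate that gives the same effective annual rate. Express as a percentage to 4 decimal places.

9.8772%

Compounded annually, EAR = nominal = 0.103800.
Solve (1 + r/365)^365 = 1.103800: r/365 = 1.103800^(1/365) − 1 = 0.000271, so r = 0.098772 = 9.8772%.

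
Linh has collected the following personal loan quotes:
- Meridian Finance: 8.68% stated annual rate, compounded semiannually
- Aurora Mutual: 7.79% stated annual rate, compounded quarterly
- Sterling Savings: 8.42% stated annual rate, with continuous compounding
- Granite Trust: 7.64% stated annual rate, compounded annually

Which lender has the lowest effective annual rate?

Granite Trust

Meridian Finance: (1 + 0.0868/2)^2 − 1 = 8.868%
Aurora Mutual: (1 + 0.0779/4)^4 − 1 = 8.021%
Sterling Savings: e^0.0842 − 1 = 8.785%
Granite Trust: compounded annually, EAR = 7.640%
The lowest effective annual rate is Granite Trust at 7.640%.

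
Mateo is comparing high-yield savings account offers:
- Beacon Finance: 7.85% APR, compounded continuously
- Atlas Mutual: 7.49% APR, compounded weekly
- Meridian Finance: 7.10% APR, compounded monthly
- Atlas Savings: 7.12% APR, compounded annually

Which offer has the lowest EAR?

Atlas Savings

Beacon Finance: e^0.0785 − 1 = 8.166%
Atlas Mutual: (1 + 0.0749/52)^52 − 1 = 7.772%
Meridian Finance: (1 + 0.0710/12)^12 − 1 = 7.336%
Atlas Savings: compounded annually, EAR = 7.120%
The lowest effective annual rate is Atlas Savings at 7.120%.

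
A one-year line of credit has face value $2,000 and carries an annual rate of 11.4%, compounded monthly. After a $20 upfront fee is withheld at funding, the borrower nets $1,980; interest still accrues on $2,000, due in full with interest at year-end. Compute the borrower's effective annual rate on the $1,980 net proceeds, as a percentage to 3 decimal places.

13.146%

Amount owed after one year: 2,000 × (1 + 0.114/12)^12 = 2,000 × 1.120149 = $2,240.30.
Effective rate on net proceeds: 2,240.30 / 1,980 − 1 = 0.131464 = 13.146%.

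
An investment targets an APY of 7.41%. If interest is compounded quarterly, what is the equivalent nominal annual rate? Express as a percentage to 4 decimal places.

7.2126%

(1 + r/4)^4 − 1 = 0.0741, so 1 + r/4 = 1.0741^(1/4).
r/4 = 0.018031, so r = 0.072126 = 7.2126%.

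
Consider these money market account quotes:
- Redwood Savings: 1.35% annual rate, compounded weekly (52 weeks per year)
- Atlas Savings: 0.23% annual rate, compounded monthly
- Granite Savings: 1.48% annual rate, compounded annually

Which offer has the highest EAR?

Granite Savings

Redwood Savings: (1 + 0.0135/52)^52 − 1 = 1.359%
Atlas Savings: (1 + 0.0023/12)^12 − 1 = 0.230%
Granite Savings: compounded annually, EAR = 1.480%
The highest effective annual rate is Granite Savings at 1.480%.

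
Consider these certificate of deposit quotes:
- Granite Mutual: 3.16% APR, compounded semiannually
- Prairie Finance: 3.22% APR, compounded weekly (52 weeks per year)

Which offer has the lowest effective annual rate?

Granite Mutual

Granite Mutual: (1 + 0.0316/2)^2 − 1 = 3.185%
Prairie Finance: (1 + 0.0322/52)^52 − 1 = 3.271%
The lowest effective annual rate is Granite Mutual at 3.185%.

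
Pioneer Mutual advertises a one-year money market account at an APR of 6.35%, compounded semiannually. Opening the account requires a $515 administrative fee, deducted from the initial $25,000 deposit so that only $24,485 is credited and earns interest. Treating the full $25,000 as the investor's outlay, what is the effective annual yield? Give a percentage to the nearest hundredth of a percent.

4.26%

Value after one year: 24,485 × (1 + 0.0635/2)^2 = 24,485 × 1.064508 = $26,064.48.
Effective yield on the $25,000 outlay: 26,064.48 / 25,000 − 1 = 0.042579 = 4.26%.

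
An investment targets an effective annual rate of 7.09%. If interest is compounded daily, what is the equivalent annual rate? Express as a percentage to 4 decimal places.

6.8506%

(1 + r/365)^365 − 1 = 0.0709, so 1 + r/365 = 1.0709^(1/365).
r/365 = 0.000188, so r = 0.068506 = 6.8506%.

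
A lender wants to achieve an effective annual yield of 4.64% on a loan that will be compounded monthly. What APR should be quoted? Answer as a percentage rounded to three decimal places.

4.544%

(1 + r/12)^12 − 1 = 0.0464, so 1 + r/12 = 1.0464^(1/12).
r/12 = 0.003787, so r = 0.045442 = 4.544%.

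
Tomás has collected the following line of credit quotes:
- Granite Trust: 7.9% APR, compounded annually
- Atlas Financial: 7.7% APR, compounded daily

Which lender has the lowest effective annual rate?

Granite Trust: compounded annually, EAR = 7.900%
Atlas Financial: (1 + 0.077/365)^365 − 1 = 8.003%
The lowest effective annual rate is Granite Trust at 7.900%.

Granite Trust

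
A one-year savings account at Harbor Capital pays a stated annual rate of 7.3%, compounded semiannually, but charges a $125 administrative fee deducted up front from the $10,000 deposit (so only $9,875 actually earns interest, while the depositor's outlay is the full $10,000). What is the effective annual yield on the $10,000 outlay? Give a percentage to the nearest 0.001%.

6.090%

Value after one year: 9,875 × (1 + 0.073/2)^2 = 9,875 × 1.074332 = $10,609.03.
Effective yield on the $10,000 outlay: 10,609.03 / 10,000 − 1 = 0.060903 = 6.090%.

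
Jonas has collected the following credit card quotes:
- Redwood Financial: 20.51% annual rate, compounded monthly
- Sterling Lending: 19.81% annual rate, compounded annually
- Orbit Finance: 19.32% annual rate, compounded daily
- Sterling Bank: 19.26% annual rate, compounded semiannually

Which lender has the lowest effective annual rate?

Sterling Lending

Redwood Financial: (1 + 0.2051/12)^12 − 1 = 22.552%
Sterling Lending: compounded annually, EAR = 19.810%
Orbit Finance: (1 + 0.1932/365)^365 − 1 = 21.306%
Sterling Bank: (1 + 0.1926/2)^2 − 1 = 20.187%
The lowest effective annual rate is Sterling Lending at 19.810%.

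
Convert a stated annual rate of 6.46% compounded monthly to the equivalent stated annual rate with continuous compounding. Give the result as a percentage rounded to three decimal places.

6.443%

EAR = (1 + 0.0646/12)^12 − 1 = 0.066547.
Equivalent continuous rate: r = ln(1 + 0.066547) = 0.064427 = 6.443%.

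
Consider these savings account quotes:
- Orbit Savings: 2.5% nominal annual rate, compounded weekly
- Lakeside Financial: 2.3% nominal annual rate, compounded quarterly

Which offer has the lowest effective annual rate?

Orbit Savings: (1 + 0.025/52)^52 − 1 = 2.531%
Lakeside Financial: (1 + 0.023/4)^4 − 1 = 2.320%
The lowest effective annual rate is Lakeside Financial at 2.320%.

Lakeside Financial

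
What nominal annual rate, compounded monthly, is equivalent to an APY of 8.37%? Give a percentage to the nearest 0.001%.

8.065%

(1 + r/12)^12 − 1 = 0.0837, so 1 + r/12 = 1.0837^(1/12).
r/12 = 0.006721, so r = 0.080651 = 8.065%.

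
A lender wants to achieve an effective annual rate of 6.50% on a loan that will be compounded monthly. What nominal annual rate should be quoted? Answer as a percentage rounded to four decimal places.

6.3140%

(1 + r/12)^12 − 1 = 0.0650, so 1 + r/12 = 1.0650^(1/12).
r/12 = 0.005262, so r = 0.063140 = 6.3140%.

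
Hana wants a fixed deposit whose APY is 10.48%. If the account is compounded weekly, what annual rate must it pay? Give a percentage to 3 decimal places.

9.976%

(1 + r/52)^52 − 1 = 0.1048, so 1 + r/52 = 1.1048^(1/52).
r/52 = 0.001918, so r = 0.099760 = 9.976%.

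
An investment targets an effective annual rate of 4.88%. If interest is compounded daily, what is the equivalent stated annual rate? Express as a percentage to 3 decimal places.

4.765%

(1 + r/365)^365 − 1 = 0.0488, so 1 + r/365 = 1.0488^(1/365).
r/365 = 0.000131, so r = 0.047650 = 4.765%.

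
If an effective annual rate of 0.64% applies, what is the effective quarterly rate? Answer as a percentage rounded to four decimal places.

The per-quarter rate i satisfies (1 + i)^4 = 1 + 0.0064.
i = 1.0064^(1/4) − 1 = 0.0015962 = 0.1596%.

0.1596%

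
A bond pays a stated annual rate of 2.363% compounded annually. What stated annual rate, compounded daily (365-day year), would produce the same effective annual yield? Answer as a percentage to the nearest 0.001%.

2.336%

Compounded annually, EAR = nominal = 0.023630.
Solve (1 + r/365)^365 = 1.023630: r/365 = 1.023630^(1/365) − 1 = 0.000064, so r = 0.023356 = 2.336%.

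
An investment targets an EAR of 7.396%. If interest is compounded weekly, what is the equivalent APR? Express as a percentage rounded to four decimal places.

(1 + r/52)^52 − 1 = 0.07396, so 1 + r/52 = 1.07396^(1/52).
r/52 = 0.001373, so r = 0.071402 = 7.1402%.

7.1402%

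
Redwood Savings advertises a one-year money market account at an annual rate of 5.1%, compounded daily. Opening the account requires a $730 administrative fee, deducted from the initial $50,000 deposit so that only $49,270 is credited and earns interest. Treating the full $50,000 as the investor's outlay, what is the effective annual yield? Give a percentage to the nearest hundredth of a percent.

Value after one year: 49,270 × (1 + 0.051/365)^365 = 49,270 × 1.052319 = $51,847.76.
Effective yield on the $50,000 outlay: 51,847.76 / 50,000 − 1 = 0.036955 = 3.70%.

3.70%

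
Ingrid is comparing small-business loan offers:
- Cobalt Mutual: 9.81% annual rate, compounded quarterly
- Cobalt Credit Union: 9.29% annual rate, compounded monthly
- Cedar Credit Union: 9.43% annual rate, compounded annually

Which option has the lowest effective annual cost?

Cobalt Mutual: (1 + 0.0981/4)^4 − 1 = 10.177%
Cobalt Credit Union: (1 + 0.0929/12)^12 − 1 = 9.696%
Cedar Credit Union: compounded annually, EAR = 9.430%
The lowest effective annual rate is Cedar Credit Union at 9.430%.

Cedar Credit Union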